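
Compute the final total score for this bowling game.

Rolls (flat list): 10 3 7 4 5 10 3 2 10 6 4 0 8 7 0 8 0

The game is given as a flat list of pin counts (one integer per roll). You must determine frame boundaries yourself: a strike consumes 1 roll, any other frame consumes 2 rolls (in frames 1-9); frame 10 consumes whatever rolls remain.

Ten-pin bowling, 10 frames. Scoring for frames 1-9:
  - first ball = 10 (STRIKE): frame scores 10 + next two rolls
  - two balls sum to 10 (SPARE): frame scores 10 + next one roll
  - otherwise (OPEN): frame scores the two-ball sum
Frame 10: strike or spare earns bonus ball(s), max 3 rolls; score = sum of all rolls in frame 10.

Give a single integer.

Frame 1: STRIKE. 10 + next two rolls (3+7) = 20. Cumulative: 20
Frame 2: SPARE (3+7=10). 10 + next roll (4) = 14. Cumulative: 34
Frame 3: OPEN (4+5=9). Cumulative: 43
Frame 4: STRIKE. 10 + next two rolls (3+2) = 15. Cumulative: 58
Frame 5: OPEN (3+2=5). Cumulative: 63
Frame 6: STRIKE. 10 + next two rolls (6+4) = 20. Cumulative: 83
Frame 7: SPARE (6+4=10). 10 + next roll (0) = 10. Cumulative: 93
Frame 8: OPEN (0+8=8). Cumulative: 101
Frame 9: OPEN (7+0=7). Cumulative: 108
Frame 10: OPEN. Sum of all frame-10 rolls (8+0) = 8. Cumulative: 116

Answer: 116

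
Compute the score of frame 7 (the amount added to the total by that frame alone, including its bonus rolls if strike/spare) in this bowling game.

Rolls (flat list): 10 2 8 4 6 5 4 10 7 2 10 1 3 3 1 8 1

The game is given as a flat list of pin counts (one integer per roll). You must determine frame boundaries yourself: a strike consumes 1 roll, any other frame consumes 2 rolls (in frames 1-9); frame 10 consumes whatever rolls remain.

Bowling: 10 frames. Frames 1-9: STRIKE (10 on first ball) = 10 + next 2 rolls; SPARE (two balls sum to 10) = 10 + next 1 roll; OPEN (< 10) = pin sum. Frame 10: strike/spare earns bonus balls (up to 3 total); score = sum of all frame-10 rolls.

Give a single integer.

Answer: 14

Derivation:
Frame 1: STRIKE. 10 + next two rolls (2+8) = 20. Cumulative: 20
Frame 2: SPARE (2+8=10). 10 + next roll (4) = 14. Cumulative: 34
Frame 3: SPARE (4+6=10). 10 + next roll (5) = 15. Cumulative: 49
Frame 4: OPEN (5+4=9). Cumulative: 58
Frame 5: STRIKE. 10 + next two rolls (7+2) = 19. Cumulative: 77
Frame 6: OPEN (7+2=9). Cumulative: 86
Frame 7: STRIKE. 10 + next two rolls (1+3) = 14. Cumulative: 100
Frame 8: OPEN (1+3=4). Cumulative: 104
Frame 9: OPEN (3+1=4). Cumulative: 108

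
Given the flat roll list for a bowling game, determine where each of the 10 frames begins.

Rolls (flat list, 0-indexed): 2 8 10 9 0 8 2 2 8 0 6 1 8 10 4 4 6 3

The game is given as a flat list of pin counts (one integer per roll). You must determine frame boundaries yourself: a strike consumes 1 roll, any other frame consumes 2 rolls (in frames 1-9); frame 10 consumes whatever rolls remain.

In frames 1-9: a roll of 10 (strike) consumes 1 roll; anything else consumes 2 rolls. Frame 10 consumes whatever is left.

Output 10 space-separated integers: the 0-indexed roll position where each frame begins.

Frame 1 starts at roll index 0: rolls=2,8 (sum=10), consumes 2 rolls
Frame 2 starts at roll index 2: roll=10 (strike), consumes 1 roll
Frame 3 starts at roll index 3: rolls=9,0 (sum=9), consumes 2 rolls
Frame 4 starts at roll index 5: rolls=8,2 (sum=10), consumes 2 rolls
Frame 5 starts at roll index 7: rolls=2,8 (sum=10), consumes 2 rolls
Frame 6 starts at roll index 9: rolls=0,6 (sum=6), consumes 2 rolls
Frame 7 starts at roll index 11: rolls=1,8 (sum=9), consumes 2 rolls
Frame 8 starts at roll index 13: roll=10 (strike), consumes 1 roll
Frame 9 starts at roll index 14: rolls=4,4 (sum=8), consumes 2 rolls
Frame 10 starts at roll index 16: 2 remaining rolls

Answer: 0 2 3 5 7 9 11 13 14 16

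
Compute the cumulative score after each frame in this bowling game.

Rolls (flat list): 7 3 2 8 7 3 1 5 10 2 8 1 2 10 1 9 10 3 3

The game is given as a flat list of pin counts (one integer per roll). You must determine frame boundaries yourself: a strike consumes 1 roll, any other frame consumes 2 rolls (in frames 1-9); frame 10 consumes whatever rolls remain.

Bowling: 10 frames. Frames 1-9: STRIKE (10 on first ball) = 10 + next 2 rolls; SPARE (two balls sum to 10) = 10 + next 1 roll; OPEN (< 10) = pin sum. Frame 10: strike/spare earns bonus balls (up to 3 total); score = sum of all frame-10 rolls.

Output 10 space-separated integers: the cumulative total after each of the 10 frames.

Answer: 12 29 40 46 66 77 80 100 120 136

Derivation:
Frame 1: SPARE (7+3=10). 10 + next roll (2) = 12. Cumulative: 12
Frame 2: SPARE (2+8=10). 10 + next roll (7) = 17. Cumulative: 29
Frame 3: SPARE (7+3=10). 10 + next roll (1) = 11. Cumulative: 40
Frame 4: OPEN (1+5=6). Cumulative: 46
Frame 5: STRIKE. 10 + next two rolls (2+8) = 20. Cumulative: 66
Frame 6: SPARE (2+8=10). 10 + next roll (1) = 11. Cumulative: 77
Frame 7: OPEN (1+2=3). Cumulative: 80
Frame 8: STRIKE. 10 + next two rolls (1+9) = 20. Cumulative: 100
Frame 9: SPARE (1+9=10). 10 + next roll (10) = 20. Cumulative: 120
Frame 10: STRIKE. Sum of all frame-10 rolls (10+3+3) = 16. Cumulative: 136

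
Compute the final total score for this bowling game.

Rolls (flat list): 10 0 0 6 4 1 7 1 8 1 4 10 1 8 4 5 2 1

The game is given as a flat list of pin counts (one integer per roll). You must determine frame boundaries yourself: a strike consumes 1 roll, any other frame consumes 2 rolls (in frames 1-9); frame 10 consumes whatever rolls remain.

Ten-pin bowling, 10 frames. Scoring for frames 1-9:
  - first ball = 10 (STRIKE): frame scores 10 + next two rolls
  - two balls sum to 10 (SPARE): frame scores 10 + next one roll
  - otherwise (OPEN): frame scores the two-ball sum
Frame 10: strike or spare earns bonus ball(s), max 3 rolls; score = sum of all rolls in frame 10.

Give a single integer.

Answer: 83

Derivation:
Frame 1: STRIKE. 10 + next two rolls (0+0) = 10. Cumulative: 10
Frame 2: OPEN (0+0=0). Cumulative: 10
Frame 3: SPARE (6+4=10). 10 + next roll (1) = 11. Cumulative: 21
Frame 4: OPEN (1+7=8). Cumulative: 29
Frame 5: OPEN (1+8=9). Cumulative: 38
Frame 6: OPEN (1+4=5). Cumulative: 43
Frame 7: STRIKE. 10 + next two rolls (1+8) = 19. Cumulative: 62
Frame 8: OPEN (1+8=9). Cumulative: 71
Frame 9: OPEN (4+5=9). Cumulative: 80
Frame 10: OPEN. Sum of all frame-10 rolls (2+1) = 3. Cumulative: 83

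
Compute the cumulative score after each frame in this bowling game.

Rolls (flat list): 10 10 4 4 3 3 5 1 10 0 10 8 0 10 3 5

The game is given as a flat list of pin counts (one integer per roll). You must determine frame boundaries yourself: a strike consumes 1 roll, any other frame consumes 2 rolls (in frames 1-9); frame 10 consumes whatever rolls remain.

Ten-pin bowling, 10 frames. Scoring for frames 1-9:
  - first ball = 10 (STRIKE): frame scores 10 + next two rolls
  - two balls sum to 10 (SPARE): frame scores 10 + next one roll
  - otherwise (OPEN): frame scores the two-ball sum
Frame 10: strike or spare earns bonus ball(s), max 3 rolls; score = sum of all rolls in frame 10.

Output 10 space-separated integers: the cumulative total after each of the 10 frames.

Frame 1: STRIKE. 10 + next two rolls (10+4) = 24. Cumulative: 24
Frame 2: STRIKE. 10 + next two rolls (4+4) = 18. Cumulative: 42
Frame 3: OPEN (4+4=8). Cumulative: 50
Frame 4: OPEN (3+3=6). Cumulative: 56
Frame 5: OPEN (5+1=6). Cumulative: 62
Frame 6: STRIKE. 10 + next two rolls (0+10) = 20. Cumulative: 82
Frame 7: SPARE (0+10=10). 10 + next roll (8) = 18. Cumulative: 100
Frame 8: OPEN (8+0=8). Cumulative: 108
Frame 9: STRIKE. 10 + next two rolls (3+5) = 18. Cumulative: 126
Frame 10: OPEN. Sum of all frame-10 rolls (3+5) = 8. Cumulative: 134

Answer: 24 42 50 56 62 82 100 108 126 134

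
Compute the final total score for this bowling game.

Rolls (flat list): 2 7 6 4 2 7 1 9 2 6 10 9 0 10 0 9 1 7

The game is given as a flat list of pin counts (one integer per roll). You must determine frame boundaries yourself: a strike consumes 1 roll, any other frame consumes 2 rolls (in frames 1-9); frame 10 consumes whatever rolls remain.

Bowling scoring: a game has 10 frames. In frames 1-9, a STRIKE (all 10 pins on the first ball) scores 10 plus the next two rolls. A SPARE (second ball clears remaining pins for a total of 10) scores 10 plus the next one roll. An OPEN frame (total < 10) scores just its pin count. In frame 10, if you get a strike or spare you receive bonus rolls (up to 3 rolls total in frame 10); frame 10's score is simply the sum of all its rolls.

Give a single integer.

Answer: 114

Derivation:
Frame 1: OPEN (2+7=9). Cumulative: 9
Frame 2: SPARE (6+4=10). 10 + next roll (2) = 12. Cumulative: 21
Frame 3: OPEN (2+7=9). Cumulative: 30
Frame 4: SPARE (1+9=10). 10 + next roll (2) = 12. Cumulative: 42
Frame 5: OPEN (2+6=8). Cumulative: 50
Frame 6: STRIKE. 10 + next two rolls (9+0) = 19. Cumulative: 69
Frame 7: OPEN (9+0=9). Cumulative: 78
Frame 8: STRIKE. 10 + next two rolls (0+9) = 19. Cumulative: 97
Frame 9: OPEN (0+9=9). Cumulative: 106
Frame 10: OPEN. Sum of all frame-10 rolls (1+7) = 8. Cumulative: 114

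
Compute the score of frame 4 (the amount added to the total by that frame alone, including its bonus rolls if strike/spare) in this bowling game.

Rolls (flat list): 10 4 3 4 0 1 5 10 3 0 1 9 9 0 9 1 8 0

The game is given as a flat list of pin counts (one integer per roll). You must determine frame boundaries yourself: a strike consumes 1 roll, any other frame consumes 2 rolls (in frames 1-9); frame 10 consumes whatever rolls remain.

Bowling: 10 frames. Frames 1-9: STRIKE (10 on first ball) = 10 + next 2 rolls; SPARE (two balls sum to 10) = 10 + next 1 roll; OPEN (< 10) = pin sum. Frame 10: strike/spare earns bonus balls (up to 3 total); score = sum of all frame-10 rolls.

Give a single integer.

Frame 1: STRIKE. 10 + next two rolls (4+3) = 17. Cumulative: 17
Frame 2: OPEN (4+3=7). Cumulative: 24
Frame 3: OPEN (4+0=4). Cumulative: 28
Frame 4: OPEN (1+5=6). Cumulative: 34
Frame 5: STRIKE. 10 + next two rolls (3+0) = 13. Cumulative: 47
Frame 6: OPEN (3+0=3). Cumulative: 50

Answer: 6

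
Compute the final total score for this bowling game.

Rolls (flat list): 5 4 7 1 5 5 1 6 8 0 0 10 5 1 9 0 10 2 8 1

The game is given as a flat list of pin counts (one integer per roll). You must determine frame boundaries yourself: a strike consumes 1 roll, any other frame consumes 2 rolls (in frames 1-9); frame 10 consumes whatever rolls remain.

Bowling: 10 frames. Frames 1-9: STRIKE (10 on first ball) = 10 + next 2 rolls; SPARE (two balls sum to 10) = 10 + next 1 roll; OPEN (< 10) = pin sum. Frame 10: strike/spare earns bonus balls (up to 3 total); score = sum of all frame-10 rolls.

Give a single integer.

Answer: 104

Derivation:
Frame 1: OPEN (5+4=9). Cumulative: 9
Frame 2: OPEN (7+1=8). Cumulative: 17
Frame 3: SPARE (5+5=10). 10 + next roll (1) = 11. Cumulative: 28
Frame 4: OPEN (1+6=7). Cumulative: 35
Frame 5: OPEN (8+0=8). Cumulative: 43
Frame 6: SPARE (0+10=10). 10 + next roll (5) = 15. Cumulative: 58
Frame 7: OPEN (5+1=6). Cumulative: 64
Frame 8: OPEN (9+0=9). Cumulative: 73
Frame 9: STRIKE. 10 + next two rolls (2+8) = 20. Cumulative: 93
Frame 10: SPARE. Sum of all frame-10 rolls (2+8+1) = 11. Cumulative: 104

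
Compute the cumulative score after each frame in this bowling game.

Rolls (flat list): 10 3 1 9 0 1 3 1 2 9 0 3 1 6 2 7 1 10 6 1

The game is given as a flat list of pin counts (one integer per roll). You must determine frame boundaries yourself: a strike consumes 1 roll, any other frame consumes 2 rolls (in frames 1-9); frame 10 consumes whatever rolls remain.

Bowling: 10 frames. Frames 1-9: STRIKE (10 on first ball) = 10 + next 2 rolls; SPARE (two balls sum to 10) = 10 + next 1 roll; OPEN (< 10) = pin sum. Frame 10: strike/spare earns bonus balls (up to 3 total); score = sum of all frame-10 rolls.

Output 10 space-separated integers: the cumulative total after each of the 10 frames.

Answer: 14 18 27 31 34 43 47 55 63 80

Derivation:
Frame 1: STRIKE. 10 + next two rolls (3+1) = 14. Cumulative: 14
Frame 2: OPEN (3+1=4). Cumulative: 18
Frame 3: OPEN (9+0=9). Cumulative: 27
Frame 4: OPEN (1+3=4). Cumulative: 31
Frame 5: OPEN (1+2=3). Cumulative: 34
Frame 6: OPEN (9+0=9). Cumulative: 43
Frame 7: OPEN (3+1=4). Cumulative: 47
Frame 8: OPEN (6+2=8). Cumulative: 55
Frame 9: OPEN (7+1=8). Cumulative: 63
Frame 10: STRIKE. Sum of all frame-10 rolls (10+6+1) = 17. Cumulative: 80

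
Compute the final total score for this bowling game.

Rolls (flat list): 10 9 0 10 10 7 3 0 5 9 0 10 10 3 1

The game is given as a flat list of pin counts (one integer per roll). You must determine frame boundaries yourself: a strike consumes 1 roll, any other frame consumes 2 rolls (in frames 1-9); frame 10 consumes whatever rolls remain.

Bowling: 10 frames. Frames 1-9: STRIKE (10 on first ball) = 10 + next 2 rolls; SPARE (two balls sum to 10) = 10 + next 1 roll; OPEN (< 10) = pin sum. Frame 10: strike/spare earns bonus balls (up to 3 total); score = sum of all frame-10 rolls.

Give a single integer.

Answer: 140

Derivation:
Frame 1: STRIKE. 10 + next two rolls (9+0) = 19. Cumulative: 19
Frame 2: OPEN (9+0=9). Cumulative: 28
Frame 3: STRIKE. 10 + next two rolls (10+7) = 27. Cumulative: 55
Frame 4: STRIKE. 10 + next two rolls (7+3) = 20. Cumulative: 75
Frame 5: SPARE (7+3=10). 10 + next roll (0) = 10. Cumulative: 85
Frame 6: OPEN (0+5=5). Cumulative: 90
Frame 7: OPEN (9+0=9). Cumulative: 99
Frame 8: STRIKE. 10 + next two rolls (10+3) = 23. Cumulative: 122
Frame 9: STRIKE. 10 + next two rolls (3+1) = 14. Cumulative: 136
Frame 10: OPEN. Sum of all frame-10 rolls (3+1) = 4. Cumulative: 140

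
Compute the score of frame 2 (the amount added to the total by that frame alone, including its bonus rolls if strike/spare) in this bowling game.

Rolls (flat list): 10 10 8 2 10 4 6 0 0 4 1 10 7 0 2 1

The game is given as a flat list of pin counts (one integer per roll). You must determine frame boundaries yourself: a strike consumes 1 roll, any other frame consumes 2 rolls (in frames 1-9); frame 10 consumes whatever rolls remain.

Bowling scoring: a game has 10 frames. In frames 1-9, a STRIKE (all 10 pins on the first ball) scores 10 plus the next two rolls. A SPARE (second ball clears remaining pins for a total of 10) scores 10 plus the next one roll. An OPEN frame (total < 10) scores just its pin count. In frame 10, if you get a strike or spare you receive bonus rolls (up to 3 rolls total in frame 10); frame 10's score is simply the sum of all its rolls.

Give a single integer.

Frame 1: STRIKE. 10 + next two rolls (10+8) = 28. Cumulative: 28
Frame 2: STRIKE. 10 + next two rolls (8+2) = 20. Cumulative: 48
Frame 3: SPARE (8+2=10). 10 + next roll (10) = 20. Cumulative: 68
Frame 4: STRIKE. 10 + next two rolls (4+6) = 20. Cumulative: 88

Answer: 20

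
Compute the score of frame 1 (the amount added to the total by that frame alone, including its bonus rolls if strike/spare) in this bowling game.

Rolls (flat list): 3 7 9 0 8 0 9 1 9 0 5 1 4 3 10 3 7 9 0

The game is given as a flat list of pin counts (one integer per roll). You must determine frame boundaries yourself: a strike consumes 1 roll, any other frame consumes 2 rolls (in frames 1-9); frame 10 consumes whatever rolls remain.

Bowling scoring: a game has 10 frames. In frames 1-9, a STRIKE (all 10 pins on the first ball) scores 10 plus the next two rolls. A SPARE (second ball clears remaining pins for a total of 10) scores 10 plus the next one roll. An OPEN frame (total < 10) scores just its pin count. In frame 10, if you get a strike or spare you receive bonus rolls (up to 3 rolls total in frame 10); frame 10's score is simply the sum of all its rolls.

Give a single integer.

Answer: 19

Derivation:
Frame 1: SPARE (3+7=10). 10 + next roll (9) = 19. Cumulative: 19
Frame 2: OPEN (9+0=9). Cumulative: 28
Frame 3: OPEN (8+0=8). Cumulative: 36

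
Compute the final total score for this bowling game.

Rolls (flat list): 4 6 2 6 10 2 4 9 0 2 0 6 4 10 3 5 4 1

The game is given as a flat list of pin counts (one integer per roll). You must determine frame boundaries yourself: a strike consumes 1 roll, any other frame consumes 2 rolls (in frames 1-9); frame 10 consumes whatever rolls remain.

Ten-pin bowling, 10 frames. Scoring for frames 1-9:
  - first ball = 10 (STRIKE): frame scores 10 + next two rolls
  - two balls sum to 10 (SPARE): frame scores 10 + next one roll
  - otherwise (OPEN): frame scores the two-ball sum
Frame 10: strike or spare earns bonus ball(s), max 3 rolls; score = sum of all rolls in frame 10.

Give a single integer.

Frame 1: SPARE (4+6=10). 10 + next roll (2) = 12. Cumulative: 12
Frame 2: OPEN (2+6=8). Cumulative: 20
Frame 3: STRIKE. 10 + next two rolls (2+4) = 16. Cumulative: 36
Frame 4: OPEN (2+4=6). Cumulative: 42
Frame 5: OPEN (9+0=9). Cumulative: 51
Frame 6: OPEN (2+0=2). Cumulative: 53
Frame 7: SPARE (6+4=10). 10 + next roll (10) = 20. Cumulative: 73
Frame 8: STRIKE. 10 + next two rolls (3+5) = 18. Cumulative: 91
Frame 9: OPEN (3+5=8). Cumulative: 99
Frame 10: OPEN. Sum of all frame-10 rolls (4+1) = 5. Cumulative: 104

Answer: 104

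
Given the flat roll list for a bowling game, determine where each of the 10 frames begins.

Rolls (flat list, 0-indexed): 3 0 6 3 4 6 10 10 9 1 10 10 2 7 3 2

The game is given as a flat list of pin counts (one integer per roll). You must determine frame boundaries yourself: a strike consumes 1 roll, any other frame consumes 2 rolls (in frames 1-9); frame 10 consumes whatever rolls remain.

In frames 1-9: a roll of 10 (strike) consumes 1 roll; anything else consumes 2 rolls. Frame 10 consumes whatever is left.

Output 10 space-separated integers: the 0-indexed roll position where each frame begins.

Frame 1 starts at roll index 0: rolls=3,0 (sum=3), consumes 2 rolls
Frame 2 starts at roll index 2: rolls=6,3 (sum=9), consumes 2 rolls
Frame 3 starts at roll index 4: rolls=4,6 (sum=10), consumes 2 rolls
Frame 4 starts at roll index 6: roll=10 (strike), consumes 1 roll
Frame 5 starts at roll index 7: roll=10 (strike), consumes 1 roll
Frame 6 starts at roll index 8: rolls=9,1 (sum=10), consumes 2 rolls
Frame 7 starts at roll index 10: roll=10 (strike), consumes 1 roll
Frame 8 starts at roll index 11: roll=10 (strike), consumes 1 roll
Frame 9 starts at roll index 12: rolls=2,7 (sum=9), consumes 2 rolls
Frame 10 starts at roll index 14: 2 remaining rolls

Answer: 0 2 4 6 7 8 10 11 12 14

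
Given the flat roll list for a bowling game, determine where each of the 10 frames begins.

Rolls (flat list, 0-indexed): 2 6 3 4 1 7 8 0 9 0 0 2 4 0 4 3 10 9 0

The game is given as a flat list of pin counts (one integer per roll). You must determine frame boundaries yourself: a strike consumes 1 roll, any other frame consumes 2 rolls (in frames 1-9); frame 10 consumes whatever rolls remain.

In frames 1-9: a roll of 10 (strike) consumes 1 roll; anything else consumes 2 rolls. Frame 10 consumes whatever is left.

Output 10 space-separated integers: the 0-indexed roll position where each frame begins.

Answer: 0 2 4 6 8 10 12 14 16 17

Derivation:
Frame 1 starts at roll index 0: rolls=2,6 (sum=8), consumes 2 rolls
Frame 2 starts at roll index 2: rolls=3,4 (sum=7), consumes 2 rolls
Frame 3 starts at roll index 4: rolls=1,7 (sum=8), consumes 2 rolls
Frame 4 starts at roll index 6: rolls=8,0 (sum=8), consumes 2 rolls
Frame 5 starts at roll index 8: rolls=9,0 (sum=9), consumes 2 rolls
Frame 6 starts at roll index 10: rolls=0,2 (sum=2), consumes 2 rolls
Frame 7 starts at roll index 12: rolls=4,0 (sum=4), consumes 2 rolls
Frame 8 starts at roll index 14: rolls=4,3 (sum=7), consumes 2 rolls
Frame 9 starts at roll index 16: roll=10 (strike), consumes 1 roll
Frame 10 starts at roll index 17: 2 remaining rolls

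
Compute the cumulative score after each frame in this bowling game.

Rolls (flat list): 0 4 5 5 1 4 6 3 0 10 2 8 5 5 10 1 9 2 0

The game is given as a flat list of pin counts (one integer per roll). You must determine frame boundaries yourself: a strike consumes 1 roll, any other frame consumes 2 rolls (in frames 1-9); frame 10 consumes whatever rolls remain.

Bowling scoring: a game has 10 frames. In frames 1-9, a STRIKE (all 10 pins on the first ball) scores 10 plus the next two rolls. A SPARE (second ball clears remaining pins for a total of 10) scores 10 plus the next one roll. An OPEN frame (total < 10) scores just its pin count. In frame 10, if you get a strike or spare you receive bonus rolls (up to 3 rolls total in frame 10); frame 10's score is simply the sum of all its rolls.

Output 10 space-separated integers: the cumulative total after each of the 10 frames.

Frame 1: OPEN (0+4=4). Cumulative: 4
Frame 2: SPARE (5+5=10). 10 + next roll (1) = 11. Cumulative: 15
Frame 3: OPEN (1+4=5). Cumulative: 20
Frame 4: OPEN (6+3=9). Cumulative: 29
Frame 5: SPARE (0+10=10). 10 + next roll (2) = 12. Cumulative: 41
Frame 6: SPARE (2+8=10). 10 + next roll (5) = 15. Cumulative: 56
Frame 7: SPARE (5+5=10). 10 + next roll (10) = 20. Cumulative: 76
Frame 8: STRIKE. 10 + next two rolls (1+9) = 20. Cumulative: 96
Frame 9: SPARE (1+9=10). 10 + next roll (2) = 12. Cumulative: 108
Frame 10: OPEN. Sum of all frame-10 rolls (2+0) = 2. Cumulative: 110

Answer: 4 15 20 29 41 56 76 96 108 110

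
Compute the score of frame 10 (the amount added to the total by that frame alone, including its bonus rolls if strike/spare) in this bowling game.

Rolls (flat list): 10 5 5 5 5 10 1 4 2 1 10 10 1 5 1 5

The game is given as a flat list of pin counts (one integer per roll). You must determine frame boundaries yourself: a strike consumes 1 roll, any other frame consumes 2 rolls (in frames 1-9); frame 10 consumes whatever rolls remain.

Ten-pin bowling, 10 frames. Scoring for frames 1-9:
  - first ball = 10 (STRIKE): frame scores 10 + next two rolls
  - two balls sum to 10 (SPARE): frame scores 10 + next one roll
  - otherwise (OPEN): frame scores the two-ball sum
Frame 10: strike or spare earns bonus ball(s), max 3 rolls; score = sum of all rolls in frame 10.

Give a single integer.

Answer: 6

Derivation:
Frame 1: STRIKE. 10 + next two rolls (5+5) = 20. Cumulative: 20
Frame 2: SPARE (5+5=10). 10 + next roll (5) = 15. Cumulative: 35
Frame 3: SPARE (5+5=10). 10 + next roll (10) = 20. Cumulative: 55
Frame 4: STRIKE. 10 + next two rolls (1+4) = 15. Cumulative: 70
Frame 5: OPEN (1+4=5). Cumulative: 75
Frame 6: OPEN (2+1=3). Cumulative: 78
Frame 7: STRIKE. 10 + next two rolls (10+1) = 21. Cumulative: 99
Frame 8: STRIKE. 10 + next two rolls (1+5) = 16. Cumulative: 115
Frame 9: OPEN (1+5=6). Cumulative: 121
Frame 10: OPEN. Sum of all frame-10 rolls (1+5) = 6. Cumulative: 127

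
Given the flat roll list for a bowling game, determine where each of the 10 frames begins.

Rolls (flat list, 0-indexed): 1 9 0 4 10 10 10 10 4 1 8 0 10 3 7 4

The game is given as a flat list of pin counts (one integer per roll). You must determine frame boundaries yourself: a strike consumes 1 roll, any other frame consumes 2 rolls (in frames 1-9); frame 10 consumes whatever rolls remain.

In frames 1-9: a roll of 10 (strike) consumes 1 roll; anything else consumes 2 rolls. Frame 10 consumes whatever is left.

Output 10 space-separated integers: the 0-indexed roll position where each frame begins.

Frame 1 starts at roll index 0: rolls=1,9 (sum=10), consumes 2 rolls
Frame 2 starts at roll index 2: rolls=0,4 (sum=4), consumes 2 rolls
Frame 3 starts at roll index 4: roll=10 (strike), consumes 1 roll
Frame 4 starts at roll index 5: roll=10 (strike), consumes 1 roll
Frame 5 starts at roll index 6: roll=10 (strike), consumes 1 roll
Frame 6 starts at roll index 7: roll=10 (strike), consumes 1 roll
Frame 7 starts at roll index 8: rolls=4,1 (sum=5), consumes 2 rolls
Frame 8 starts at roll index 10: rolls=8,0 (sum=8), consumes 2 rolls
Frame 9 starts at roll index 12: roll=10 (strike), consumes 1 roll
Frame 10 starts at roll index 13: 3 remaining rolls

Answer: 0 2 4 5 6 7 8 10 12 13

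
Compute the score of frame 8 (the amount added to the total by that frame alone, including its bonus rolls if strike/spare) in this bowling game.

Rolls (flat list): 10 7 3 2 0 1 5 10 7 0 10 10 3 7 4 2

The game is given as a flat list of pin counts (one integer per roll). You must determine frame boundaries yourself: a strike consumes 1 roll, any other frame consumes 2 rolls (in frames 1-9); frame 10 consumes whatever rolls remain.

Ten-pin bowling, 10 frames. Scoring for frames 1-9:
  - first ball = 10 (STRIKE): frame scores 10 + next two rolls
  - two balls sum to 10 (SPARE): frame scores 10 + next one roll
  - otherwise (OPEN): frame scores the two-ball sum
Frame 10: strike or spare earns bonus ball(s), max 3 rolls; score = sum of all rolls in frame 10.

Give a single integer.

Answer: 20

Derivation:
Frame 1: STRIKE. 10 + next two rolls (7+3) = 20. Cumulative: 20
Frame 2: SPARE (7+3=10). 10 + next roll (2) = 12. Cumulative: 32
Frame 3: OPEN (2+0=2). Cumulative: 34
Frame 4: OPEN (1+5=6). Cumulative: 40
Frame 5: STRIKE. 10 + next two rolls (7+0) = 17. Cumulative: 57
Frame 6: OPEN (7+0=7). Cumulative: 64
Frame 7: STRIKE. 10 + next two rolls (10+3) = 23. Cumulative: 87
Frame 8: STRIKE. 10 + next two rolls (3+7) = 20. Cumulative: 107
Frame 9: SPARE (3+7=10). 10 + next roll (4) = 14. Cumulative: 121
Frame 10: OPEN. Sum of all frame-10 rolls (4+2) = 6. Cumulative: 127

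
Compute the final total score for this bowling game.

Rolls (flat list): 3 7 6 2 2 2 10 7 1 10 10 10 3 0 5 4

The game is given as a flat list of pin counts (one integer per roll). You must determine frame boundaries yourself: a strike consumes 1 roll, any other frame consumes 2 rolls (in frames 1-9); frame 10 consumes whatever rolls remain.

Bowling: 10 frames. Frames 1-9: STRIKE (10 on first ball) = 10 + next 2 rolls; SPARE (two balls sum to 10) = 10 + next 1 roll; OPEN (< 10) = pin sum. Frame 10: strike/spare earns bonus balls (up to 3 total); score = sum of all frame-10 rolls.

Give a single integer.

Answer: 132

Derivation:
Frame 1: SPARE (3+7=10). 10 + next roll (6) = 16. Cumulative: 16
Frame 2: OPEN (6+2=8). Cumulative: 24
Frame 3: OPEN (2+2=4). Cumulative: 28
Frame 4: STRIKE. 10 + next two rolls (7+1) = 18. Cumulative: 46
Frame 5: OPEN (7+1=8). Cumulative: 54
Frame 6: STRIKE. 10 + next two rolls (10+10) = 30. Cumulative: 84
Frame 7: STRIKE. 10 + next two rolls (10+3) = 23. Cumulative: 107
Frame 8: STRIKE. 10 + next two rolls (3+0) = 13. Cumulative: 120
Frame 9: OPEN (3+0=3). Cumulative: 123
Frame 10: OPEN. Sum of all frame-10 rolls (5+4) = 9. Cumulative: 132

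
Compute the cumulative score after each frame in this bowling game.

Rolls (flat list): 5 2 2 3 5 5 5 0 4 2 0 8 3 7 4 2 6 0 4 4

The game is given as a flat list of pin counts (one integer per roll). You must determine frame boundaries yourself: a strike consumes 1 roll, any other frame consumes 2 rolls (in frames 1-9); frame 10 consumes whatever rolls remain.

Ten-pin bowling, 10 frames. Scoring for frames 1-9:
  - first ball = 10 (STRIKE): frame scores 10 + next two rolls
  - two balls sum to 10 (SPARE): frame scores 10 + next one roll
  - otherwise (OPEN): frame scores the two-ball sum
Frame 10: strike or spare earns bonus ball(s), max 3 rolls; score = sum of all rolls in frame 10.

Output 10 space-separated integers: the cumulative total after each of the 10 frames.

Answer: 7 12 27 32 38 46 60 66 72 80

Derivation:
Frame 1: OPEN (5+2=7). Cumulative: 7
Frame 2: OPEN (2+3=5). Cumulative: 12
Frame 3: SPARE (5+5=10). 10 + next roll (5) = 15. Cumulative: 27
Frame 4: OPEN (5+0=5). Cumulative: 32
Frame 5: OPEN (4+2=6). Cumulative: 38
Frame 6: OPEN (0+8=8). Cumulative: 46
Frame 7: SPARE (3+7=10). 10 + next roll (4) = 14. Cumulative: 60
Frame 8: OPEN (4+2=6). Cumulative: 66
Frame 9: OPEN (6+0=6). Cumulative: 72
Frame 10: OPEN. Sum of all frame-10 rolls (4+4) = 8. Cumulative: 80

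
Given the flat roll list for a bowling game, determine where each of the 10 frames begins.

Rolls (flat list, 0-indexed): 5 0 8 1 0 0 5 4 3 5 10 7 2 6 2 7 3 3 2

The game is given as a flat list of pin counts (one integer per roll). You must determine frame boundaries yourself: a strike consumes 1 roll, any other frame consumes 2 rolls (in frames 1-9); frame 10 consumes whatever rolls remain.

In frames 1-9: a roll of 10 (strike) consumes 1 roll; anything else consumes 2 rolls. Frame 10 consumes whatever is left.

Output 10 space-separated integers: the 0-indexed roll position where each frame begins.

Frame 1 starts at roll index 0: rolls=5,0 (sum=5), consumes 2 rolls
Frame 2 starts at roll index 2: rolls=8,1 (sum=9), consumes 2 rolls
Frame 3 starts at roll index 4: rolls=0,0 (sum=0), consumes 2 rolls
Frame 4 starts at roll index 6: rolls=5,4 (sum=9), consumes 2 rolls
Frame 5 starts at roll index 8: rolls=3,5 (sum=8), consumes 2 rolls
Frame 6 starts at roll index 10: roll=10 (strike), consumes 1 roll
Frame 7 starts at roll index 11: rolls=7,2 (sum=9), consumes 2 rolls
Frame 8 starts at roll index 13: rolls=6,2 (sum=8), consumes 2 rolls
Frame 9 starts at roll index 15: rolls=7,3 (sum=10), consumes 2 rolls
Frame 10 starts at roll index 17: 2 remaining rolls

Answer: 0 2 4 6 8 10 11 13 15 17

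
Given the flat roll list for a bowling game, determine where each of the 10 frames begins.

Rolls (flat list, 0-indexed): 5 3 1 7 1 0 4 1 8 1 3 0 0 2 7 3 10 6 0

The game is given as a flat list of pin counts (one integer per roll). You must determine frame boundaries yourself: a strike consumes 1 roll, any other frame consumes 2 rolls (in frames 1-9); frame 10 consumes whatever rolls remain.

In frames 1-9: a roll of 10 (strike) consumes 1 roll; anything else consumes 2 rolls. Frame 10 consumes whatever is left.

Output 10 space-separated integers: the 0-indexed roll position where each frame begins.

Answer: 0 2 4 6 8 10 12 14 16 17

Derivation:
Frame 1 starts at roll index 0: rolls=5,3 (sum=8), consumes 2 rolls
Frame 2 starts at roll index 2: rolls=1,7 (sum=8), consumes 2 rolls
Frame 3 starts at roll index 4: rolls=1,0 (sum=1), consumes 2 rolls
Frame 4 starts at roll index 6: rolls=4,1 (sum=5), consumes 2 rolls
Frame 5 starts at roll index 8: rolls=8,1 (sum=9), consumes 2 rolls
Frame 6 starts at roll index 10: rolls=3,0 (sum=3), consumes 2 rolls
Frame 7 starts at roll index 12: rolls=0,2 (sum=2), consumes 2 rolls
Frame 8 starts at roll index 14: rolls=7,3 (sum=10), consumes 2 rolls
Frame 9 starts at roll index 16: roll=10 (strike), consumes 1 roll
Frame 10 starts at roll index 17: 2 remaining rolls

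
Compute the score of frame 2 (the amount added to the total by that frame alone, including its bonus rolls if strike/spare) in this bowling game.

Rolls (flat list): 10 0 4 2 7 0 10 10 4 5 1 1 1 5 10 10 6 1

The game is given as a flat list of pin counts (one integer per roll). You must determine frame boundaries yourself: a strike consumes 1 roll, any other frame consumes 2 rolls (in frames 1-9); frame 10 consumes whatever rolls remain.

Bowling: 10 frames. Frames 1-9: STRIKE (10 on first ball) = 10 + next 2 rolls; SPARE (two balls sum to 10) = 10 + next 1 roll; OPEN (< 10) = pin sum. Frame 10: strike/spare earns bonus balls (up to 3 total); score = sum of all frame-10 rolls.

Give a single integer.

Frame 1: STRIKE. 10 + next two rolls (0+4) = 14. Cumulative: 14
Frame 2: OPEN (0+4=4). Cumulative: 18
Frame 3: OPEN (2+7=9). Cumulative: 27
Frame 4: SPARE (0+10=10). 10 + next roll (10) = 20. Cumulative: 47

Answer: 4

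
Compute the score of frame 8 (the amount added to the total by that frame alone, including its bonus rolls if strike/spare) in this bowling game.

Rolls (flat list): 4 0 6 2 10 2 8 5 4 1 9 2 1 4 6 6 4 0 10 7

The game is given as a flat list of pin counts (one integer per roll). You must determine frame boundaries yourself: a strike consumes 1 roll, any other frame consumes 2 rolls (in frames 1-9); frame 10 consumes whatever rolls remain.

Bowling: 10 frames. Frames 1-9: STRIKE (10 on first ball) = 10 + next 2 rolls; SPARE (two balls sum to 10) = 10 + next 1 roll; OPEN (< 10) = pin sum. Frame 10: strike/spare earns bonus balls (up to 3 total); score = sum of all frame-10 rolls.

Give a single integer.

Frame 1: OPEN (4+0=4). Cumulative: 4
Frame 2: OPEN (6+2=8). Cumulative: 12
Frame 3: STRIKE. 10 + next two rolls (2+8) = 20. Cumulative: 32
Frame 4: SPARE (2+8=10). 10 + next roll (5) = 15. Cumulative: 47
Frame 5: OPEN (5+4=9). Cumulative: 56
Frame 6: SPARE (1+9=10). 10 + next roll (2) = 12. Cumulative: 68
Frame 7: OPEN (2+1=3). Cumulative: 71
Frame 8: SPARE (4+6=10). 10 + next roll (6) = 16. Cumulative: 87
Frame 9: SPARE (6+4=10). 10 + next roll (0) = 10. Cumulative: 97
Frame 10: SPARE. Sum of all frame-10 rolls (0+10+7) = 17. Cumulative: 114

Answer: 16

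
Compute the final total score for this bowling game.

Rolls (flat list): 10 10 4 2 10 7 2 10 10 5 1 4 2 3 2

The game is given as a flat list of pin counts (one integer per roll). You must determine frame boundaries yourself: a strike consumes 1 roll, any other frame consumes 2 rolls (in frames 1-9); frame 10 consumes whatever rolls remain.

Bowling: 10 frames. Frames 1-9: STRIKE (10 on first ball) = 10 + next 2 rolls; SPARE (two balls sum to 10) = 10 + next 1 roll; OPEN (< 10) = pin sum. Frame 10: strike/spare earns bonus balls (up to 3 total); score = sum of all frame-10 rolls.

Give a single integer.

Answer: 132

Derivation:
Frame 1: STRIKE. 10 + next two rolls (10+4) = 24. Cumulative: 24
Frame 2: STRIKE. 10 + next two rolls (4+2) = 16. Cumulative: 40
Frame 3: OPEN (4+2=6). Cumulative: 46
Frame 4: STRIKE. 10 + next two rolls (7+2) = 19. Cumulative: 65
Frame 5: OPEN (7+2=9). Cumulative: 74
Frame 6: STRIKE. 10 + next two rolls (10+5) = 25. Cumulative: 99
Frame 7: STRIKE. 10 + next two rolls (5+1) = 16. Cumulative: 115
Frame 8: OPEN (5+1=6). Cumulative: 121
Frame 9: OPEN (4+2=6). Cumulative: 127
Frame 10: OPEN. Sum of all frame-10 rolls (3+2) = 5. Cumulative: 132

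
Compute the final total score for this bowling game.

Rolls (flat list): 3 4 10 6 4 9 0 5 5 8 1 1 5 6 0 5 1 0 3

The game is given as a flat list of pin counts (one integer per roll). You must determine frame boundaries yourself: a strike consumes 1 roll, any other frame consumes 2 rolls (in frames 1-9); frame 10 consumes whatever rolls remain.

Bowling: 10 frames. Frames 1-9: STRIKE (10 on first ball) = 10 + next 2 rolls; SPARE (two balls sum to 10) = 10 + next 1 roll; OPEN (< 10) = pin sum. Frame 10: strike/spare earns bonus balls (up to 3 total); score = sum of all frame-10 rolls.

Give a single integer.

Frame 1: OPEN (3+4=7). Cumulative: 7
Frame 2: STRIKE. 10 + next two rolls (6+4) = 20. Cumulative: 27
Frame 3: SPARE (6+4=10). 10 + next roll (9) = 19. Cumulative: 46
Frame 4: OPEN (9+0=9). Cumulative: 55
Frame 5: SPARE (5+5=10). 10 + next roll (8) = 18. Cumulative: 73
Frame 6: OPEN (8+1=9). Cumulative: 82
Frame 7: OPEN (1+5=6). Cumulative: 88
Frame 8: OPEN (6+0=6). Cumulative: 94
Frame 9: OPEN (5+1=6). Cumulative: 100
Frame 10: OPEN. Sum of all frame-10 rolls (0+3) = 3. Cumulative: 103

Answer: 103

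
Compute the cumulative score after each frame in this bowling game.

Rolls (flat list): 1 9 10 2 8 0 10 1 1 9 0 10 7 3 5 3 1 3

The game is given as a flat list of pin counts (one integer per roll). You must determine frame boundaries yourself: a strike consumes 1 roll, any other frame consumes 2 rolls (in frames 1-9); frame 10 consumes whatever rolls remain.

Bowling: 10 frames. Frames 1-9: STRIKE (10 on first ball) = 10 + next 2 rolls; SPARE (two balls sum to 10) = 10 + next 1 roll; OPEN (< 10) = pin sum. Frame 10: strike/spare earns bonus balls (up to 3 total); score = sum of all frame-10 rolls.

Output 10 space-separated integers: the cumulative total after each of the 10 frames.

Answer: 20 40 50 61 63 72 92 107 115 119

Derivation:
Frame 1: SPARE (1+9=10). 10 + next roll (10) = 20. Cumulative: 20
Frame 2: STRIKE. 10 + next two rolls (2+8) = 20. Cumulative: 40
Frame 3: SPARE (2+8=10). 10 + next roll (0) = 10. Cumulative: 50
Frame 4: SPARE (0+10=10). 10 + next roll (1) = 11. Cumulative: 61
Frame 5: OPEN (1+1=2). Cumulative: 63
Frame 6: OPEN (9+0=9). Cumulative: 72
Frame 7: STRIKE. 10 + next two rolls (7+3) = 20. Cumulative: 92
Frame 8: SPARE (7+3=10). 10 + next roll (5) = 15. Cumulative: 107
Frame 9: OPEN (5+3=8). Cumulative: 115
Frame 10: OPEN. Sum of all frame-10 rolls (1+3) = 4. Cumulative: 119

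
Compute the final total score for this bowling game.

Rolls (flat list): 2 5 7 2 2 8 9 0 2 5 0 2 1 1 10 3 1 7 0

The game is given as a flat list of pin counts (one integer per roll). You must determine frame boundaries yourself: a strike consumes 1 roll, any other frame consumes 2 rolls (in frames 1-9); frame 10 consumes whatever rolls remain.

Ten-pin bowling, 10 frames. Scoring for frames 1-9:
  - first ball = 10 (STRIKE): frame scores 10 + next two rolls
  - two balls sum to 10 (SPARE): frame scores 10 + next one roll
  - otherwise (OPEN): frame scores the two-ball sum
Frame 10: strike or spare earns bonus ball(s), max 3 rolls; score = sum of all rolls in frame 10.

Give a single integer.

Frame 1: OPEN (2+5=7). Cumulative: 7
Frame 2: OPEN (7+2=9). Cumulative: 16
Frame 3: SPARE (2+8=10). 10 + next roll (9) = 19. Cumulative: 35
Frame 4: OPEN (9+0=9). Cumulative: 44
Frame 5: OPEN (2+5=7). Cumulative: 51
Frame 6: OPEN (0+2=2). Cumulative: 53
Frame 7: OPEN (1+1=2). Cumulative: 55
Frame 8: STRIKE. 10 + next two rolls (3+1) = 14. Cumulative: 69
Frame 9: OPEN (3+1=4). Cumulative: 73
Frame 10: OPEN. Sum of all frame-10 rolls (7+0) = 7. Cumulative: 80

Answer: 80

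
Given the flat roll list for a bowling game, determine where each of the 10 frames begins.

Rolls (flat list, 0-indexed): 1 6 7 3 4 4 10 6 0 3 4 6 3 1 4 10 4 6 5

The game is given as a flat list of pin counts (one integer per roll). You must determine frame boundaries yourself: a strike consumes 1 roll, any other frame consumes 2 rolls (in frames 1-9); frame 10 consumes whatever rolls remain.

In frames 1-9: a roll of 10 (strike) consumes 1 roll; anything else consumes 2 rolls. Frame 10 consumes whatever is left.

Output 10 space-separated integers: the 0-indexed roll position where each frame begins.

Answer: 0 2 4 6 7 9 11 13 15 16

Derivation:
Frame 1 starts at roll index 0: rolls=1,6 (sum=7), consumes 2 rolls
Frame 2 starts at roll index 2: rolls=7,3 (sum=10), consumes 2 rolls
Frame 3 starts at roll index 4: rolls=4,4 (sum=8), consumes 2 rolls
Frame 4 starts at roll index 6: roll=10 (strike), consumes 1 roll
Frame 5 starts at roll index 7: rolls=6,0 (sum=6), consumes 2 rolls
Frame 6 starts at roll index 9: rolls=3,4 (sum=7), consumes 2 rolls
Frame 7 starts at roll index 11: rolls=6,3 (sum=9), consumes 2 rolls
Frame 8 starts at roll index 13: rolls=1,4 (sum=5), consumes 2 rolls
Frame 9 starts at roll index 15: roll=10 (strike), consumes 1 roll
Frame 10 starts at roll index 16: 3 remaining rolls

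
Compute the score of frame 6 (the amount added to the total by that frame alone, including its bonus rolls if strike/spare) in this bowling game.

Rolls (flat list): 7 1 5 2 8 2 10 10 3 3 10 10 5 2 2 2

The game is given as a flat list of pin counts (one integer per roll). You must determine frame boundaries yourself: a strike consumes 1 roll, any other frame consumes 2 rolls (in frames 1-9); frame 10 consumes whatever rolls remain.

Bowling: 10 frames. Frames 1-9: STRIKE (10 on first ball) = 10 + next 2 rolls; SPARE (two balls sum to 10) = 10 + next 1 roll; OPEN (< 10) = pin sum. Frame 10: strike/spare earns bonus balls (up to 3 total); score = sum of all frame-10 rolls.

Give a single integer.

Frame 1: OPEN (7+1=8). Cumulative: 8
Frame 2: OPEN (5+2=7). Cumulative: 15
Frame 3: SPARE (8+2=10). 10 + next roll (10) = 20. Cumulative: 35
Frame 4: STRIKE. 10 + next two rolls (10+3) = 23. Cumulative: 58
Frame 5: STRIKE. 10 + next two rolls (3+3) = 16. Cumulative: 74
Frame 6: OPEN (3+3=6). Cumulative: 80
Frame 7: STRIKE. 10 + next two rolls (10+5) = 25. Cumulative: 105
Frame 8: STRIKE. 10 + next two rolls (5+2) = 17. Cumulative: 122

Answer: 6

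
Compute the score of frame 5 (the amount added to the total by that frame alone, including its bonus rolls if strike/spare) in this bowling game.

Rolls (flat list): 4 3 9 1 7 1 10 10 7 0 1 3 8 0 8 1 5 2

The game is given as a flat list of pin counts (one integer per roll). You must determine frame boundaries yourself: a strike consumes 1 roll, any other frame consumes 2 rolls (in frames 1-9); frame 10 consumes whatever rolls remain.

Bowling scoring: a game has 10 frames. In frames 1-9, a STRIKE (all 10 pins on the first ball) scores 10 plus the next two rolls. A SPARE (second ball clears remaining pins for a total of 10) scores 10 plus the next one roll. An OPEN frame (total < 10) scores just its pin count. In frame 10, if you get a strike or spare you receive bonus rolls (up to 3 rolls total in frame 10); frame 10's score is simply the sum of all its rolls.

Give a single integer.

Frame 1: OPEN (4+3=7). Cumulative: 7
Frame 2: SPARE (9+1=10). 10 + next roll (7) = 17. Cumulative: 24
Frame 3: OPEN (7+1=8). Cumulative: 32
Frame 4: STRIKE. 10 + next two rolls (10+7) = 27. Cumulative: 59
Frame 5: STRIKE. 10 + next two rolls (7+0) = 17. Cumulative: 76
Frame 6: OPEN (7+0=7). Cumulative: 83
Frame 7: OPEN (1+3=4). Cumulative: 87

Answer: 17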